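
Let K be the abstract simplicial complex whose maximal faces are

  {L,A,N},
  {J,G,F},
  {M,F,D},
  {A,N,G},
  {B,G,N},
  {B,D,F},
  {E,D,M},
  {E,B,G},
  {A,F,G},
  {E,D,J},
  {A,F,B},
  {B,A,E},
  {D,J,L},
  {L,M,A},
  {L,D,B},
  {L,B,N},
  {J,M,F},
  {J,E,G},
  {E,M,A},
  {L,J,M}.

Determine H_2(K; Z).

H_2 = 0.

K has 10 vertices, 30 edges, 20 triangles.
rank ∂_2 = 20, rank ∂_3 = 0 ⇒ b_2 = 20 − 20 − 0 = 0. So H_2 = 0.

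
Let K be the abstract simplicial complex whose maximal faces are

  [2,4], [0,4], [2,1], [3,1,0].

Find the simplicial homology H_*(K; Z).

H_0 ≅ Z,  H_1 ≅ Z,  H_2 = 0.

We work with the vertex ordering 0 < 1 < 2 < 3 < 4. The simplices of K, each written with vertices in increasing order, are:

  0-simplices (5): [0], [1], [2], [3], [4]
  1-simplices (6): [0,1], [0,3], [0,4], [1,2], [1,3], [2,4]
  2-simplices (1): [0,1,3]

Hence C_0 ≅ Z^5, C_1 ≅ Z^6, C_2 ≅ Z^1.

Boundary ∂_1: C_1 → C_0 is given by ∂[p,q] = [q] − [p]. For instance
  ∂[1,3] = [3] − [1].
This gives a 5×6 integer matrix of rank 4; reducing to Smith normal form yields diagonal entries (1,1,1,1).

The boundary map ∂_2: C_2 → C_1 sends each 2-simplex [p,q,r] to [q,r] − [p,r] + [p,q]. For instance
  ∂[0,1,3] = [1,3] − [0,3] + [0,1].
As a 6×1 matrix over Z this has rank 1, with invariant factors (1).

Computing H_k = (kernel of ∂_k) / (image of ∂_{k+1}):

  H_0: rank C_0 − rank ∂_1 = 5 − 4 = 1, and the invariant factors of ∂_1 are all 1, so H_0 ≅ Z.
  H_1: rank ker ∂_1 − rank ∂_2 = (6 − 4) − 1 = 1, and the invariant factors of ∂_2 are all 1, so H_1 ≅ Z.
  H_2: rank ker ∂_2 − rank ∂_3 = (1 − 1) − 0 = 0, and there is no ∂_3, so H_2 ≅ 0.

As a check, the Euler characteristic is 5 − 6 + 1 = 0, which agrees with 1 − 1 + 0 = 0.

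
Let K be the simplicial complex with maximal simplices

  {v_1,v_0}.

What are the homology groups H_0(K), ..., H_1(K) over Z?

We work with the vertex ordering v_0 < v_1. The simplices of K, each written with vertices in increasing order, are:

  0-simplices (2): [v_0], [v_1]
  1-simplices (1): [v_0,v_1]

giving chain groups C_0 ≅ Z^2, C_1 ≅ Z^1.

The boundary map ∂_1: C_1 → C_0 is given by ∂[p,q] = [q] − [p].
As a 2×1 matrix over Z this has rank 1, with invariant factors (1).

Reading off H_k = ker ∂_k / im ∂_{k+1}:

  H_0: rank C_0 − rank ∂_1 = 2 − 1 = 1, and the invariant factors of ∂_1 are all 1, so H_0 = Z.
  H_1: rank ker ∂_1 − rank ∂_2 = (1 − 1) − 0 = 0, and there is no ∂_2, so H_1 = 0.

As a check, the Euler characteristic is 2 − 1 = 1, which agrees with 1 − 0 = 1.

H_0 ≅ Z,  H_1 = 0.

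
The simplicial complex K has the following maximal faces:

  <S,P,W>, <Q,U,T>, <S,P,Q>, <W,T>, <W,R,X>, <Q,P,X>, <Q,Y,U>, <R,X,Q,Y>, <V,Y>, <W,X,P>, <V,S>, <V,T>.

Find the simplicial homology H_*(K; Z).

Take the total order P < Q < R < S < T < U < V < W < X < Y on the vertex set. Then K (dimension 3) consists of the simplices:

  0-simplices (10): P, Q, R, S, T, U, V, W, X, Y
  1-simplices (22): PQ, PS, PW, PX, QR, QS, QT, QU, QX, QY, RW, RX, RY, SV, SW, TU, TV, TW, UY, VY, WX, XY
  2-simplices (11): PQS, PQX, PSW, PWX, QRX, QRY, QTU, QUY, QXY, RWX, RXY
  3-simplices (1): QRXY

so the chain groups are C_0 ≅ Z^10, C_1 ≅ Z^22, C_2 ≅ Z^11, C_3 ≅ Z^1.

The boundary map ∂_1: C_1 → C_0 is given by ∂[p,q] = [q] − [p]. For instance
  ∂SW = W − S.
As a 10×22 matrix over Z this has rank 9, with invariant factors (1,1,1,1,1,1,1,1,1).

∂_2: C_2 → C_1 sends each 2-simplex [p,q,r] to [q,r] − [p,r] + [p,q]. For instance
  ∂PWX = WX − PX + PW,
  ∂QRY = RY − QY + QR.
The resulting 22×11 matrix has rank 10, and its Smith normal form has invariant factors (1,1,1,1,1,1,1,1,1,1).

∂_3: C_3 → C_2 sends each 3-simplex σ to the alternating sum Σ_i (−1)^i (σ with its i-th vertex removed). For instance
  ∂QRXY = RXY − QXY + QRY − QRX.
As a 11×1 matrix over Z this has rank 1, with invariant factors (1).

Reading off H_k = ker ∂_k / im ∂_{k+1}:

  H_0: rank C_0 − rank ∂_1 = 10 − 9 = 1, and the invariant factors of ∂_1 are all 1, so H_0 = Z.
  H_1: rank ker ∂_1 − rank ∂_2 = (22 − 9) − 10 = 3, and the invariant factors of ∂_2 are all 1, so H_1 = Z^3.
  H_2: rank ker ∂_2 − rank ∂_3 = (11 − 10) − 1 = 0, and the invariant factors of ∂_3 are all 1, so H_2 = 0.
  H_3: rank ker ∂_3 − rank ∂_4 = (1 − 1) − 0 = 0, and there is no ∂_4, so H_3 = 0.

As a check, the Euler characteristic is 10 − 22 + 11 − 1 = -2, which agrees with 1 − 3 + 0 − 0 = -2.

H_0 ≅ Z,  H_1 ≅ Z^3,  H_2 = 0,  H_3 = 0.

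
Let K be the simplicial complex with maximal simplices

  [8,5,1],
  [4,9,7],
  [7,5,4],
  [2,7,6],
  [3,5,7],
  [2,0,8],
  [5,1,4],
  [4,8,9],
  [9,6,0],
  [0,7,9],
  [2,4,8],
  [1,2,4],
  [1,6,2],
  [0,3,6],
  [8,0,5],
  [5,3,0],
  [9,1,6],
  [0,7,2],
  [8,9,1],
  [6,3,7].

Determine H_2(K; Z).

Take the total order 0 < 1 < 2 < 3 < 4 < 5 < 6 < 7 < 8 < 9 on the vertex set. Then K (dimension 2) consists of the simplices:

  0-simplices (10): [0], [1], [2], [3], [4], [5], [6], [7], [8], [9]
  1-simplices (30): (30 of them)
  2-simplices (20): (20 of them)

giving chain groups C_0 ≅ Z^10, C_1 ≅ Z^30, C_2 ≅ Z^20.

The boundary map ∂_1: C_1 → C_0 maps an edge to its endpoints' difference, ∂[p,q] = q − p.
As a 10×30 matrix over Z this has rank 9, with invariant factors (1,1,1,1,1,1,1,1,1).

Boundary ∂_2: C_2 → C_1 acts by ∂[p,q,r] = [q,r] − [p,r] + [p,q]. For instance
  ∂[1,5,8] = [5,8] − [1,8] + [1,5],
  ∂[3,6,7] = [6,7] − [3,7] + [3,6].
As a 30×20 matrix over Z this has rank 20, with invariant factors (1,1,1,1,1,1,1,1,1,1,1,1,1,1,1,1,1,1,1,2).

From H_k ≅ ker(∂_k) / im(∂_{k+1}) we obtain:

  H_2: rank ker ∂_2 − rank ∂_3 = (20 − 20) − 0 = 0, and there is no ∂_3, so H_2 = 0.

(K is a triangulation of the Klein bottle.)

H_2 = 0.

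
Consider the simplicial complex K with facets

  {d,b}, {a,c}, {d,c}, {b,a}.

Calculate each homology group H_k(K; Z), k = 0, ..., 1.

K has 4 vertices, 4 edges.
rank ∂_0 = 0, rank ∂_1 = 3 ⇒ b_0 = 4 − 0 − 3 = 1; all invariant factors of ∂_1 are 1 so no torsion. So H_0 = Z.
rank ∂_1 = 3, rank ∂_2 = 0 ⇒ b_1 = 4 − 3 − 0 = 1. So H_1 = Z.

H_0 ≅ Z,  H_1 ≅ Z.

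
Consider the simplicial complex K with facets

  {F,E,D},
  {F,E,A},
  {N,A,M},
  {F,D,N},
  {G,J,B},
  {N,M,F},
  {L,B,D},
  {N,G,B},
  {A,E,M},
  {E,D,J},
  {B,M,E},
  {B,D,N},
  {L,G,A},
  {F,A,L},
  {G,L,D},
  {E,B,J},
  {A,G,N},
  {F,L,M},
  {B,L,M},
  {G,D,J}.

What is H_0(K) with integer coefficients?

Take the total order A < B < D < E < F < G < J < L < M < N on the vertex set. Then K (dimension 2) consists of the simplices:

  0-simplices (10): A, B, D, E, F, G, J, L, M, N
  1-simplices (30): AE, AF, AG, AL, AM, AN, BD, BE, BG, BJ, BL, BM, BN, DE, DF, DG, DJ, DL, DN, EF, EJ, EM, FL, FM, FN, GJ, GL, GN, LM, MN
  2-simplices (20): AEF, AEM, AFL, AGL, AGN, AMN, BDL, BDN, BEJ, BEM, BGJ, BGN, BLM, DEF, DEJ, DFN, DGJ, DGL, FLM, FMN

Hence C_0 ≅ Z^10, C_1 ≅ Z^30, C_2 ≅ Z^20.

Boundary ∂_1: C_1 → C_0 sends each edge [p,q] (with p < q) to q − p.
As a 10×30 matrix over Z this has rank 9, with invariant factors (1,1,1,1,1,1,1,1,1).

∂_2: C_2 → C_1 sends each 2-simplex [p,q,r] to [q,r] − [p,r] + [p,q]. For instance
  ∂BGJ = GJ − BJ + BG,
  ∂BDL = DL − BL + BD.
The resulting 30×20 matrix has rank 20, and its Smith normal form has invariant factors (1,1,1,1,1,1,1,1,1,1,1,1,1,1,1,1,1,1,1,2).

From H_k ≅ ker(∂_k) / im(∂_{k+1}) we obtain:

  H_0: rank C_0 − rank ∂_1 = 10 − 9 = 1, and the invariant factors of ∂_1 are all 1, so H_0 ≅ Z.

H_0 = Z.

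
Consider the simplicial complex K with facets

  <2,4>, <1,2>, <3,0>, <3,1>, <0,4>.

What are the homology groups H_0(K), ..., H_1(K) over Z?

H_0 ≅ Z,  H_1 ≅ Z.

Take the total order 0 < 1 < 2 < 3 < 4 on the vertex set. Then K (dimension 1) consists of the simplices:

  0-simplices (5): [0], [1], [2], [3], [4]
  1-simplices (5): [0,3], [0,4], [1,2], [1,3], [2,4]

Hence C_0 ≅ Z^5, C_1 ≅ Z^5.

The boundary map ∂_1: C_1 → C_0 sends each edge [p,q] (with p < q) to q − p. For instance
  ∂[0,4] = [4] − [0].
As a 5×5 matrix over Z this has rank 4, with invariant factors (1,1,1,1).

Computing H_k = (kernel of ∂_k) / (image of ∂_{k+1}):

  H_0: rank C_0 − rank ∂_1 = 5 − 4 = 1, and the invariant factors of ∂_1 are all 1, so H_0 = Z.
  H_1: rank ker ∂_1 − rank ∂_2 = (5 − 4) − 0 = 1, and there is no ∂_2, so H_1 = Z.

As a check, the Euler characteristic is 5 − 5 = 0, which agrees with 1 − 1 = 0.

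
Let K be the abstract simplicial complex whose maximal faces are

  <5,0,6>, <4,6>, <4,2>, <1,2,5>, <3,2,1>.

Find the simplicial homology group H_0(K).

K has 7 vertices, 10 edges, 3 triangles.
rank ∂_0 = 0, rank ∂_1 = 6 ⇒ b_0 = 7 − 0 − 6 = 1; all invariant factors of ∂_1 are 1 so no torsion. So H_0 = Z.

H_0 = Z.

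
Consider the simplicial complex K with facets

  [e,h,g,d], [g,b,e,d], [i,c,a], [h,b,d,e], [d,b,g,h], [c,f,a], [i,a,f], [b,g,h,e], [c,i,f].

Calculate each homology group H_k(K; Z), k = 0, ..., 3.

H_0 ≅ Z^2,  H_1 = 0,  H_2 ≅ Z,  H_3 ≅ Z.

We work with the vertex ordering a < b < c < d < e < f < g < h < i. The simplices of K, each written with vertices in increasing order, are:

  0-simplices (9): a, b, c, d, e, f, g, h, i
  1-simplices (16): ac, af, ai, bd, be, bg, bh, cf, ci, de, dg, dh, eg, eh, fi, gh
  2-simplices (14): acf, aci, afi, bde, bdg, bdh, beg, beh, bgh, cfi, deg, deh, dgh, egh
  3-simplices (5): bdeg, bdeh, bdgh, begh, degh

so the chain groups are C_0 ≅ Z^9, C_1 ≅ Z^16, C_2 ≅ Z^14, C_3 ≅ Z^5.

∂_1: C_1 → C_0 sends each edge [p,q] (with p < q) to q − p. For instance
  ∂cf = f − c.
As a 9×16 matrix over Z this has rank 7, with invariant factors (1,1,1,1,1,1,1).

The boundary map ∂_2: C_2 → C_1 sends each 2-simplex [p,q,r] to [q,r] − [p,r] + [p,q]. For instance
  ∂deg = eg − dg + de,
  ∂afi = fi − ai + af.
As a 16×14 matrix over Z this has rank 9, with invariant factors (1,1,1,1,1,1,1,1,1).

The boundary map ∂_3: C_3 → C_2 sends each 3-simplex σ to the alternating sum Σ_i (−1)^i (σ with its i-th vertex removed). For instance
  ∂bdeg = deg − beg + bdg − bde,
  ∂bdgh = dgh − bgh + bdh − bdg.
As a 14×5 matrix over Z this has rank 4, with invariant factors (1,1,1,1).

Reading off H_k = ker ∂_k / im ∂_{k+1}:

  H_0: rank C_0 − rank ∂_1 = 9 − 7 = 2, and the invariant factors of ∂_1 are all 1, so H_0 = Z^2.
  H_1: rank ker ∂_1 − rank ∂_2 = (16 − 7) − 9 = 0, and the invariant factors of ∂_2 are all 1, so H_1 = 0.
  H_2: rank ker ∂_2 − rank ∂_3 = (14 − 9) − 4 = 1, and the invariant factors of ∂_3 are all 1, so H_2 = Z.
  H_3: rank ker ∂_3 − rank ∂_4 = (5 − 4) − 0 = 1, and there is no ∂_4, so H_3 = Z.

As a check, the Euler characteristic is 9 − 16 + 14 − 5 = 2, which agrees with 2 − 0 + 1 − 1 = 2.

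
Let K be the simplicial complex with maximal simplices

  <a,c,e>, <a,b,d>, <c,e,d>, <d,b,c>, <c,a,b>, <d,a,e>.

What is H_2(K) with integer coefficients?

Fix the vertex order a < b < c < d < e and write every simplex with vertices in increasing order. Then dim K = 2 and the simplices of K are:

  0-simplices (5): a, b, c, d, e
  1-simplices (9): ab, ac, ad, ae, bc, bd, cd, ce, de
  2-simplices (6): abc, abd, ace, ade, bcd, cde

giving chain groups C_0 ≅ Z^5, C_1 ≅ Z^9, C_2 ≅ Z^6.

Boundary ∂_1: C_1 → C_0 is given by ∂[p,q] = [q] − [p].
As a 5×9 matrix over Z this has rank 4, with invariant factors (1,1,1,1).

The boundary map ∂_2: C_2 → C_1 sends each 2-simplex [p,q,r] to [q,r] − [p,r] + [p,q]. For instance
  ∂bcd = cd − bd + bc,
  ∂abd = bd − ad + ab.
The 9×6 boundary matrix has rank 5 and Smith normal form diag(1,1,1,1,1).

Now H_k = ker ∂_k / im ∂_{k+1}, so:

  H_2: rank ker ∂_2 − rank ∂_3 = (6 − 5) − 0 = 1, and there is no ∂_3, so H_2 = Z.

H_2 = Z.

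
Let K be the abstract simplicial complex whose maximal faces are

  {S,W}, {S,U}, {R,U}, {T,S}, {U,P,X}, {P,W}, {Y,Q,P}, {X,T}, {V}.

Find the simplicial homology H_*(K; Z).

H_0 ≅ Z^2,  H_1 ≅ Z^2,  H_2 = 0.

We work with the vertex ordering P < Q < R < S < T < U < V < W < X < Y. The simplices of K, each written with vertices in increasing order, are:

  0-simplices (10): P, Q, R, S, T, U, V, W, X, Y
  1-simplices (12): PQ, PU, PW, PX, PY, QY, RU, ST, SU, SW, TX, UX
  2-simplices (2): PQY, PUX

Hence C_0 ≅ Z^10, C_1 ≅ Z^12, C_2 ≅ Z^2.

The boundary map ∂_1: C_1 → C_0 sends each edge [p,q] (with p < q) to q − p. For instance
  ∂SU = U − S.
This gives a 10×12 integer matrix of rank 8; reducing to Smith normal form yields diagonal entries (1,1,1,1,1,1,1,1).

The boundary map ∂_2: C_2 → C_1 sends each 2-simplex [p,q,r] to [q,r] − [p,r] + [p,q]. For instance
  ∂PQY = QY − PY + PQ,
  ∂PUX = UX − PX + PU.
The resulting 12×2 matrix has rank 2, and its Smith normal form has invariant factors (1,1).

From H_k ≅ ker(∂_k) / im(∂_{k+1}) we obtain:

  H_0: rank C_0 − rank ∂_1 = 10 − 8 = 2, and the invariant factors of ∂_1 are all 1, so H_0 = Z^2.
  H_1: rank ker ∂_1 − rank ∂_2 = (12 − 8) − 2 = 2, and the invariant factors of ∂_2 are all 1, so H_1 = Z^2.
  H_2: rank ker ∂_2 − rank ∂_3 = (2 − 2) − 0 = 0, and there is no ∂_3, so H_2 = 0.

As a check, the Euler characteristic is 10 − 12 + 2 = 0, which agrees with 2 − 2 + 0 = 0.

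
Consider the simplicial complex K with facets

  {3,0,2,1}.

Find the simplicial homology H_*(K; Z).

H_0 ≅ Z,  H_1 = 0,  H_2 = 0,  H_3 = 0.

We work with the vertex ordering 0 < 1 < 2 < 3. The simplices of K, each written with vertices in increasing order, are:

  0-simplices (4): [0], [1], [2], [3]
  1-simplices (6): [0,1], [0,2], [0,3], [1,2], [1,3], [2,3]
  2-simplices (4): [0,1,2], [0,1,3], [0,2,3], [1,2,3]
  3-simplices (1): [0,1,2,3]

Hence C_0 ≅ Z^4, C_1 ≅ Z^6, C_2 ≅ Z^4, C_3 ≅ Z^1.

The boundary map ∂_1: C_1 → C_0 is given by ∂[p,q] = [q] − [p]. For instance
  ∂[0,3] = [3] − [0].
The 4×6 boundary matrix has rank 3 and Smith normal form diag(1,1,1).

The boundary map ∂_2: C_2 → C_1 maps a triangle to the signed sum of its edges. For instance
  ∂[1,2,3] = [2,3] − [1,3] + [1,2],
  ∂[0,1,3] = [1,3] − [0,3] + [0,1].
The 6×4 boundary matrix has rank 3 and Smith normal form diag(1,1,1).

Boundary ∂_3: C_3 → C_2 sends each 3-simplex σ to the alternating sum Σ_i (−1)^i (σ with its i-th vertex removed). For instance
  ∂[0,1,2,3] = [1,2,3] − [0,2,3] + [0,1,3] − [0,1,2].
As a 4×1 matrix over Z this has rank 1, with invariant factors (1).

Computing H_k = (kernel of ∂_k) / (image of ∂_{k+1}):

  H_0: rank C_0 − rank ∂_1 = 4 − 3 = 1, and the invariant factors of ∂_1 are all 1, so H_0 ≅ Z.
  H_1: rank ker ∂_1 − rank ∂_2 = (6 − 3) − 3 = 0, and the invariant factors of ∂_2 are all 1, so H_1 ≅ 0.
  H_2: rank ker ∂_2 − rank ∂_3 = (4 − 3) − 1 = 0, and the invariant factors of ∂_3 are all 1, so H_2 ≅ 0.
  H_3: rank ker ∂_3 − rank ∂_4 = (1 − 1) − 0 = 0, and there is no ∂_4, so H_3 ≅ 0.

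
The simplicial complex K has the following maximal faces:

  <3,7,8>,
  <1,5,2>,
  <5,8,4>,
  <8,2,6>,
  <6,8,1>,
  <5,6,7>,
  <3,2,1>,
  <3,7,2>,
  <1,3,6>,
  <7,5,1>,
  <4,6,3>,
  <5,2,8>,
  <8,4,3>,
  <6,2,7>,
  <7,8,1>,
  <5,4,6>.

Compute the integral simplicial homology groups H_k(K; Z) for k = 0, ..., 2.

H_0 ≅ Z,  H_1 ≅ Z^2,  H_2 ≅ Z.

Fix the vertex order 1 < 2 < 3 < 4 < 5 < 6 < 7 < 8 and write every simplex with vertices in increasing order. Then dim K = 2 and the simplices of K are:

  0-simplices (8): [1], [2], [3], [4], [5], [6], [7], [8]
  1-simplices (24): (24 of them)
  2-simplices (16): [1,2,3], [1,2,5], [1,3,6], [1,5,7], [1,6,8], [1,7,8], [2,3,7], [2,5,8], [2,6,7], [2,6,8], [3,4,6], [3,4,8], [3,7,8], [4,5,6], [4,5,8], [5,6,7]

so the chain groups are C_0 ≅ Z^8, C_1 ≅ Z^24, C_2 ≅ Z^16.

∂_1: C_1 → C_0 maps an edge to its endpoints' difference, ∂[p,q] = q − p. For instance
  ∂[1,7] = [7] − [1].
The 8×24 boundary matrix has rank 7 and Smith normal form diag(1,1,1,1,1,1,1).

The boundary map ∂_2: C_2 → C_1 acts by ∂[p,q,r] = [q,r] − [p,r] + [p,q]. For instance
  ∂[2,3,7] = [3,7] − [2,7] + [2,3],
  ∂[3,4,8] = [4,8] − [3,8] + [3,4].
This gives a 24×16 integer matrix of rank 15; reducing to Smith normal form yields diagonal entries (1,1,1,1,1,1,1,1,1,1,1,1,1,1,1).

From H_k ≅ ker(∂_k) / im(∂_{k+1}) we obtain:

  H_0: rank C_0 − rank ∂_1 = 8 − 7 = 1, and the invariant factors of ∂_1 are all 1, so H_0 ≅ Z.
  H_1: rank ker ∂_1 − rank ∂_2 = (24 − 7) − 15 = 2, and the invariant factors of ∂_2 are all 1, so H_1 ≅ Z^2.
  H_2: rank ker ∂_2 − rank ∂_3 = (16 − 15) − 0 = 1, and there is no ∂_3, so H_2 ≅ Z.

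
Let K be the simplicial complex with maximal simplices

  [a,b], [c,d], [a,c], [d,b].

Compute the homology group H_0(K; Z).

Take the total order a < b < c < d on the vertex set. Then K (dimension 1) consists of the simplices:

  0-simplices (4): a, b, c, d
  1-simplices (4): ab, ac, bd, cd

giving chain groups C_0 ≅ Z^4, C_1 ≅ Z^4.

The boundary map ∂_1: C_1 → C_0 sends each edge [p,q] (with p < q) to q − p. For instance
  ∂bd = d − b.
The 4×4 boundary matrix has rank 3 and Smith normal form diag(1,1,1).

Now H_k = ker ∂_k / im ∂_{k+1}, so:

  H_0: rank C_0 − rank ∂_1 = 4 − 3 = 1, and the invariant factors of ∂_1 are all 1, so H_0 ≅ Z.

H_0 = Z.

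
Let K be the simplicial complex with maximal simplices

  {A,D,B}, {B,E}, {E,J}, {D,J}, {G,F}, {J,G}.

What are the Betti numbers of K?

b_0 = 1, b_1 = 1, b_2 = 0.

K has 7 vertices, 8 edges, 1 triangle.
rank ∂_0 = 0, rank ∂_1 = 6 ⇒ b_0 = 7 − 0 − 6 = 1; all invariant factors of ∂_1 are 1 so no torsion. So H_0 = Z.
rank ∂_1 = 6, rank ∂_2 = 1 ⇒ b_1 = 8 − 6 − 1 = 1; all invariant factors of ∂_2 are 1 so no torsion. So H_1 = Z.
rank ∂_2 = 1, rank ∂_3 = 0 ⇒ b_2 = 1 − 1 − 0 = 0. So H_2 = 0.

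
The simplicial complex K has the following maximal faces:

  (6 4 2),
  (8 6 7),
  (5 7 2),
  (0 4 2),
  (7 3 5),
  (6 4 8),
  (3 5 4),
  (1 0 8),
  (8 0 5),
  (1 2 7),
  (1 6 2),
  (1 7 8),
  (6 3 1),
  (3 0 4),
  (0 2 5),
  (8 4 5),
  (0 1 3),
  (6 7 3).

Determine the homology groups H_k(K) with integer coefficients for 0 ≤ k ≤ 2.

H_0 ≅ Z,  H_1 ≅ Z ⊕ Z/2,  H_2 = 0.

Take the total order 0 < 1 < 2 < 3 < 4 < 5 < 6 < 7 < 8 on the vertex set. Then K (dimension 2) consists of the simplices:

  0-simplices (9): [0], [1], [2], [3], [4], [5], [6], [7], [8]
  1-simplices (27): (27 of them)
  2-simplices (18): [0,1,3], [0,1,8], [0,2,4], [0,2,5], [0,3,4], [0,5,8], [1,2,6], [1,2,7], [1,3,6], [1,7,8], [2,4,6], [2,5,7], [3,4,5], [3,5,7], [3,6,7], [4,5,8], [4,6,8], [6,7,8]

Hence C_0 ≅ Z^9, C_1 ≅ Z^27, C_2 ≅ Z^18.

Boundary ∂_1: C_1 → C_0 is given by ∂[p,q] = [q] − [p]. For instance
  ∂[1,7] = [7] − [1].
As a 9×27 matrix over Z this has rank 8, with invariant factors (1,1,1,1,1,1,1,1).

∂_2: C_2 → C_1 maps a triangle to the signed sum of its edges. For instance
  ∂[2,4,6] = [4,6] − [2,6] + [2,4],
  ∂[0,2,5] = [2,5] − [0,5] + [0,2].
The resulting 27×18 matrix has rank 18, and its Smith normal form has invariant factors (1,1,1,1,1,1,1,1,1,1,1,1,1,1,1,1,1,2).

Reading off H_k = ker ∂_k / im ∂_{k+1}:

  H_0: rank C_0 − rank ∂_1 = 9 − 8 = 1, and the invariant factors of ∂_1 are all 1, so H_0 = Z.
  H_1: rank ker ∂_1 − rank ∂_2 = (27 − 8) − 18 = 1, and ∂_2 has invariant factor 2 > 1, so H_1 = Z ⊕ Z/2.
  H_2: rank ker ∂_2 − rank ∂_3 = (18 − 18) − 0 = 0, and there is no ∂_3, so H_2 = 0.

As a check, the Euler characteristic is 9 − 27 + 18 = 0, which agrees with 1 − 1 + 0 = 0.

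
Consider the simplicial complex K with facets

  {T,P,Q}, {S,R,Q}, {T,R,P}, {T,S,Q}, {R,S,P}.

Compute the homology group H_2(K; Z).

We work with the vertex ordering P < Q < R < S < T. The simplices of K, each written with vertices in increasing order, are:

  0-simplices (5): P, Q, R, S, T
  1-simplices (10): PQ, PR, PS, PT, QR, QS, QT, RS, RT, ST
  2-simplices (5): PQT, PRS, PRT, QRS, QST

giving chain groups C_0 ≅ Z^5, C_1 ≅ Z^10, C_2 ≅ Z^5.

The boundary map ∂_1: C_1 → C_0 is given by ∂[p,q] = [q] − [p]. For instance
  ∂PR = R − P.
This gives a 5×10 integer matrix of rank 4; reducing to Smith normal form yields diagonal entries (1,1,1,1).

Boundary ∂_2: C_2 → C_1 maps a triangle to the signed sum of its edges. For instance
  ∂PQT = QT − PT + PQ,
  ∂QST = ST − QT + QS.
This gives a 10×5 integer matrix of rank 5; reducing to Smith normal form yields diagonal entries (1,1,1,1,1).

Now H_k = ker ∂_k / im ∂_{k+1}, so:

  H_2: rank ker ∂_2 − rank ∂_3 = (5 − 5) − 0 = 0, and there is no ∂_3, so H_2 ≅ 0.

(K is a triangulation of the Möbius band.)

H_2 ≅ 0.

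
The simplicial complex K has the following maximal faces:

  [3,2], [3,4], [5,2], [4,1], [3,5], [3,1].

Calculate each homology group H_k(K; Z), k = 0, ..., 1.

Order the vertices as 1 < 2 < 3 < 4 < 5. Listing each simplex with vertices in this order, K has dimension 1 with simplices:

  0-simplices (5): [1], [2], [3], [4], [5]
  1-simplices (6): [1,3], [1,4], [2,3], [2,5], [3,4], [3,5]

giving chain groups C_0 ≅ Z^5, C_1 ≅ Z^6.

∂_1: C_1 → C_0 is given by ∂[p,q] = [q] − [p]. For instance
  ∂[2,5] = [5] − [2].
The 5×6 boundary matrix has rank 4 and Smith normal form diag(1,1,1,1).

From H_k ≅ ker(∂_k) / im(∂_{k+1}) we obtain:

  H_0: rank C_0 − rank ∂_1 = 5 − 4 = 1, and the invariant factors of ∂_1 are all 1, so H_0 = Z.
  H_1: rank ker ∂_1 − rank ∂_2 = (6 − 4) − 0 = 2, and there is no ∂_2, so H_1 = Z^2.

(K is a triangulation of a wedge of 2 circles.)

H_0 = Z,  H_1 = Z^2.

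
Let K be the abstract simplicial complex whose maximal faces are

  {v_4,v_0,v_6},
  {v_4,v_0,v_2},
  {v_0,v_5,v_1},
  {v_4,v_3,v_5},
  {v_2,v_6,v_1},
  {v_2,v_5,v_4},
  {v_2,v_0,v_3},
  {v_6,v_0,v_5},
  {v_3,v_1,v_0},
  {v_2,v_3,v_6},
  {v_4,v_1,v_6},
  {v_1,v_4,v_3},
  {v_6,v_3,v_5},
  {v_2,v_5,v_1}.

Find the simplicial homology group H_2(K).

Order the vertices as v_0 < v_1 < v_2 < v_3 < v_4 < v_5 < v_6. Listing each simplex with vertices in this order, K has dimension 2 with simplices:

  0-simplices (7): [v_0], [v_1], [v_2], [v_3], [v_4], [v_5], [v_6]
  1-simplices (21): (21 of them)
  2-simplices (14): (14 of them)

Hence C_0 ≅ Z^7, C_1 ≅ Z^21, C_2 ≅ Z^14.

∂_1: C_1 → C_0 maps an edge to its endpoints' difference, ∂[p,q] = q − p.
This gives a 7×21 integer matrix of rank 6; reducing to Smith normal form yields diagonal entries (1,1,1,1,1,1).

Boundary ∂_2: C_2 → C_1 sends each 2-simplex [p,q,r] to [q,r] − [p,r] + [p,q]. For instance
  ∂[v_2,v_4,v_5] = [v_4,v_5] − [v_2,v_5] + [v_2,v_4],
  ∂[v_2,v_3,v_6] = [v_3,v_6] − [v_2,v_6] + [v_2,v_3].
As a 21×14 matrix over Z this has rank 13, with invariant factors (1,1,1,1,1,1,1,1,1,1,1,1,1).

Computing H_k = (kernel of ∂_k) / (image of ∂_{k+1}):

  H_2: rank ker ∂_2 − rank ∂_3 = (14 − 13) − 0 = 1, and there is no ∂_3, so H_2 ≅ Z.

H_2 = Z.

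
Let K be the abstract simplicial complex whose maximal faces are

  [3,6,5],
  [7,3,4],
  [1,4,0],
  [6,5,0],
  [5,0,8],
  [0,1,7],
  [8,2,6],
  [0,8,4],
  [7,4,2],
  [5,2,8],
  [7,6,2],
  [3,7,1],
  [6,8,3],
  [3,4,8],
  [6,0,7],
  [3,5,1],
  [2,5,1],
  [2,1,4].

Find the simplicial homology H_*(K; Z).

We work with the vertex ordering 0 < 1 < 2 < 3 < 4 < 5 < 6 < 7 < 8. The simplices of K, each written with vertices in increasing order, are:

  0-simplices (9): [0], [1], [2], [3], [4], [5], [6], [7], [8]
  1-simplices (27): (27 of them)
  2-simplices (18): [0,1,4], [0,1,7], [0,4,8], [0,5,6], [0,5,8], [0,6,7], [1,2,4], [1,2,5], [1,3,5], [1,3,7], [2,4,7], [2,5,8], [2,6,7], [2,6,8], [3,4,7], [3,4,8], [3,5,6], [3,6,8]

Hence C_0 ≅ Z^9, C_1 ≅ Z^27, C_2 ≅ Z^18.

∂_1: C_1 → C_0 is given by ∂[p,q] = [q] − [p].
As a 9×27 matrix over Z this has rank 8, with invariant factors (1,1,1,1,1,1,1,1).

∂_2: C_2 → C_1 acts by ∂[p,q,r] = [q,r] − [p,r] + [p,q]. For instance
  ∂[2,5,8] = [5,8] − [2,8] + [2,5],
  ∂[3,4,8] = [4,8] − [3,8] + [3,4].
The resulting 27×18 matrix has rank 18, and its Smith normal form has invariant factors (1,1,1,1,1,1,1,1,1,1,1,1,1,1,1,1,1,2).

From H_k ≅ ker(∂_k) / im(∂_{k+1}) we obtain:

  H_0: rank C_0 − rank ∂_1 = 9 − 8 = 1, and the invariant factors of ∂_1 are all 1, so H_0 = Z.
  H_1: rank ker ∂_1 − rank ∂_2 = (27 − 8) − 18 = 1, and ∂_2 has invariant factor 2 > 1, so H_1 = Z ⊕ Z/2Z.
  H_2: rank ker ∂_2 − rank ∂_3 = (18 − 18) − 0 = 0, and there is no ∂_3, so H_2 = 0.

H_0 ≅ Z,  H_1 ≅ Z ⊕ Z/2Z,  H_2 = 0.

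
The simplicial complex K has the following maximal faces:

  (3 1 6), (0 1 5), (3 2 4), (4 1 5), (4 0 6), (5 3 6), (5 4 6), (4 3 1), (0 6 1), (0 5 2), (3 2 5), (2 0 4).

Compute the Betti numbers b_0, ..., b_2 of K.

Take the total order 0 < 1 < 2 < 3 < 4 < 5 < 6 on the vertex set. Then K (dimension 2) consists of the simplices:

  0-simplices (7): [0], [1], [2], [3], [4], [5], [6]
  1-simplices (18): [0,1], [0,2], [0,4], [0,5], [0,6], [1,3], [1,4], [1,5], [1,6], [2,3], [2,4], [2,5], [3,4], [3,5], [3,6], [4,5], [4,6], [5,6]
  2-simplices (12): [0,1,5], [0,1,6], [0,2,4], [0,2,5], [0,4,6], [1,3,4], [1,3,6], [1,4,5], [2,3,4], [2,3,5], [3,5,6], [4,5,6]

giving chain groups C_0 ≅ Z^7, C_1 ≅ Z^18, C_2 ≅ Z^12.

∂_1: C_1 → C_0 is given by ∂[p,q] = [q] − [p]. For instance
  ∂[0,5] = [5] − [0].
This gives a 7×18 integer matrix of rank 6; reducing to Smith normal form yields diagonal entries (1,1,1,1,1,1).

Boundary ∂_2: C_2 → C_1 sends each 2-simplex [p,q,r] to [q,r] − [p,r] + [p,q]. For instance
  ∂[2,3,5] = [3,5] − [2,5] + [2,3],
  ∂[0,1,5] = [1,5] − [0,5] + [0,1].
As a 18×12 matrix over Z this has rank 12, with invariant factors (1,1,1,1,1,1,1,1,1,1,1,2).

Reading off H_k = ker ∂_k / im ∂_{k+1}:

  H_0: rank C_0 − rank ∂_1 = 7 − 6 = 1, and the invariant factors of ∂_1 are all 1, so H_0 = Z.
  H_1: rank ker ∂_1 − rank ∂_2 = (18 − 6) − 12 = 0, and ∂_2 has invariant factor 2 > 1, so H_1 = Z_2.
  H_2: rank ker ∂_2 − rank ∂_3 = (12 − 12) − 0 = 0, and there is no ∂_3, so H_2 = 0.

Hence the Betti numbers are b_0 = 1, b_1 = 0, b_2 = 0.

b_0 = 1, b_1 = 0, b_2 = 0.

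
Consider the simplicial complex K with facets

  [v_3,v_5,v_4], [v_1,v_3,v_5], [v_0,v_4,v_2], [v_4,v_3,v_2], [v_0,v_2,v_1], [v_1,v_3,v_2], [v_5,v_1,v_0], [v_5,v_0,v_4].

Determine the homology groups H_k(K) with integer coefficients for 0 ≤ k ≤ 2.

Take the total order v_0 < v_1 < v_2 < v_3 < v_4 < v_5 on the vertex set. Then K (dimension 2) consists of the simplices:

  0-simplices (6): [v_0], [v_1], [v_2], [v_3], [v_4], [v_5]
  1-simplices (12): [v_0,v_1], [v_0,v_2], [v_0,v_4], [v_0,v_5], [v_1,v_2], [v_1,v_3], [v_1,v_5], [v_2,v_3], [v_2,v_4], [v_3,v_4], [v_3,v_5], [v_4,v_5]
  2-simplices (8): [v_0,v_1,v_2], [v_0,v_1,v_5], [v_0,v_2,v_4], [v_0,v_4,v_5], [v_1,v_2,v_3], [v_1,v_3,v_5], [v_2,v_3,v_4], [v_3,v_4,v_5]

so the chain groups are C_0 ≅ Z^6, C_1 ≅ Z^12, C_2 ≅ Z^8.

The boundary map ∂_1: C_1 → C_0 is given by ∂[p,q] = [q] − [p].
This gives a 6×12 integer matrix of rank 5; reducing to Smith normal form yields diagonal entries (1,1,1,1,1).

∂_2: C_2 → C_1 acts by ∂[p,q,r] = [q,r] − [p,r] + [p,q]. For instance
  ∂[v_2,v_3,v_4] = [v_3,v_4] − [v_2,v_4] + [v_2,v_3],
  ∂[v_1,v_2,v_3] = [v_2,v_3] − [v_1,v_3] + [v_1,v_2].
The 12×8 boundary matrix has rank 7 and Smith normal form diag(1,1,1,1,1,1,1).

From H_k ≅ ker(∂_k) / im(∂_{k+1}) we obtain:

  H_0: rank C_0 − rank ∂_1 = 6 − 5 = 1, and the invariant factors of ∂_1 are all 1, so H_0 ≅ Z.
  H_1: rank ker ∂_1 − rank ∂_2 = (12 − 5) − 7 = 0, and the invariant factors of ∂_2 are all 1, so H_1 ≅ 0.
  H_2: rank ker ∂_2 − rank ∂_3 = (8 − 7) − 0 = 1, and there is no ∂_3, so H_2 ≅ Z.

H_0 = Z,  H_1 = 0,  H_2 = Z.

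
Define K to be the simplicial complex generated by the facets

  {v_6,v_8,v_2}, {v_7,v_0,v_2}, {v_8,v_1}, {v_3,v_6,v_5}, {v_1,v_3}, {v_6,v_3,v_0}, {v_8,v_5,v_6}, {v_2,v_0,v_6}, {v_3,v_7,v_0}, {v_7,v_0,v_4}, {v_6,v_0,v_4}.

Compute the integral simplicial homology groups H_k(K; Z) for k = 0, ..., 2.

Fix the vertex order v_0 < v_1 < v_2 < v_3 < v_4 < v_5 < v_6 < v_7 < v_8 and write every simplex with vertices in increasing order. Then dim K = 2 and the simplices of K are:

  0-simplices (9): [v_0], [v_1], [v_2], [v_3], [v_4], [v_5], [v_6], [v_7], [v_8]
  1-simplices (18): (18 of them)
  2-simplices (9): [v_0,v_2,v_6], [v_0,v_2,v_7], [v_0,v_3,v_6], [v_0,v_3,v_7], [v_0,v_4,v_6], [v_0,v_4,v_7], [v_2,v_6,v_8], [v_3,v_5,v_6], [v_5,v_6,v_8]

giving chain groups C_0 ≅ Z^9, C_1 ≅ Z^18, C_2 ≅ Z^9.

Boundary ∂_1: C_1 → C_0 sends each edge [p,q] (with p < q) to q − p.
This gives a 9×18 integer matrix of rank 8; reducing to Smith normal form yields diagonal entries (1,1,1,1,1,1,1,1).

The boundary map ∂_2: C_2 → C_1 maps a triangle to the signed sum of its edges. For instance
  ∂[v_0,v_4,v_7] = [v_4,v_7] − [v_0,v_7] + [v_0,v_4],
  ∂[v_0,v_3,v_7] = [v_3,v_7] − [v_0,v_7] + [v_0,v_3].
This gives a 18×9 integer matrix of rank 9; reducing to Smith normal form yields diagonal entries (1,1,1,1,1,1,1,1,1).

Reading off H_k = ker ∂_k / im ∂_{k+1}:

  H_0: rank C_0 − rank ∂_1 = 9 − 8 = 1, and the invariant factors of ∂_1 are all 1, so H_0 ≅ Z.
  H_1: rank ker ∂_1 − rank ∂_2 = (18 − 8) − 9 = 1, and the invariant factors of ∂_2 are all 1, so H_1 ≅ Z.
  H_2: rank ker ∂_2 − rank ∂_3 = (9 − 9) − 0 = 0, and there is no ∂_3, so H_2 ≅ 0.

As a check, the Euler characteristic is 9 − 18 + 9 = 0, which agrees with 1 − 1 + 0 = 0.

H_0 ≅ Z,  H_1 ≅ Z,  H_2 = 0.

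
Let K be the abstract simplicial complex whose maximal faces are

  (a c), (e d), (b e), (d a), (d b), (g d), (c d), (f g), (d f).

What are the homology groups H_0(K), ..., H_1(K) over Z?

We work with the vertex ordering a < b < c < d < e < f < g. The simplices of K, each written with vertices in increasing order, are:

  0-simplices (7): a, b, c, d, e, f, g
  1-simplices (9): ac, ad, bd, be, cd, de, df, dg, fg

so the chain groups are C_0 ≅ Z^7, C_1 ≅ Z^9.

∂_1: C_1 → C_0 maps an edge to its endpoints' difference, ∂[p,q] = q − p. For instance
  ∂ac = c − a.
The 7×9 boundary matrix has rank 6 and Smith normal form diag(1,1,1,1,1,1).

Reading off H_k = ker ∂_k / im ∂_{k+1}:

  H_0: rank C_0 − rank ∂_1 = 7 − 6 = 1, and the invariant factors of ∂_1 are all 1, so H_0 ≅ Z.
  H_1: rank ker ∂_1 − rank ∂_2 = (9 − 6) − 0 = 3, and there is no ∂_2, so H_1 ≅ Z^3.

H_0 = Z,  H_1 = Z^3.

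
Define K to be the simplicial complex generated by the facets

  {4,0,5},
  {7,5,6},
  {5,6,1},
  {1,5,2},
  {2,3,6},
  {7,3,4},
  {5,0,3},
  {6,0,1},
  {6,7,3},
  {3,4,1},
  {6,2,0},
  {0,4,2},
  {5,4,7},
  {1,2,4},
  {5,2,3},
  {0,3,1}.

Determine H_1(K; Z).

Take the total order 0 < 1 < 2 < 3 < 4 < 5 < 6 < 7 on the vertex set. Then K (dimension 2) consists of the simplices:

  0-simplices (8): [0], [1], [2], [3], [4], [5], [6], [7]
  1-simplices (24): (24 of them)
  2-simplices (16): [0,1,3], [0,1,6], [0,2,4], [0,2,6], [0,3,5], [0,4,5], [1,2,4], [1,2,5], [1,3,4], [1,5,6], [2,3,5], [2,3,6], [3,4,7], [3,6,7], [4,5,7], [5,6,7]

giving chain groups C_0 ≅ Z^8, C_1 ≅ Z^24, C_2 ≅ Z^16.

Boundary ∂_1: C_1 → C_0 sends each edge [p,q] (with p < q) to q − p.
This gives a 8×24 integer matrix of rank 7; reducing to Smith normal form yields diagonal entries (1,1,1,1,1,1,1).

∂_2: C_2 → C_1 sends each 2-simplex [p,q,r] to [q,r] − [p,r] + [p,q]. For instance
  ∂[1,2,4] = [2,4] − [1,4] + [1,2],
  ∂[1,5,6] = [5,6] − [1,6] + [1,5].
As a 24×16 matrix over Z this has rank 15, with invariant factors (1,1,1,1,1,1,1,1,1,1,1,1,1,1,1).

From H_k ≅ ker(∂_k) / im(∂_{k+1}) we obtain:

  H_1: rank ker ∂_1 − rank ∂_2 = (24 − 7) − 15 = 2, and the invariant factors of ∂_2 are all 1, so H_1 ≅ Z^2.

H_1 ≅ Z^2.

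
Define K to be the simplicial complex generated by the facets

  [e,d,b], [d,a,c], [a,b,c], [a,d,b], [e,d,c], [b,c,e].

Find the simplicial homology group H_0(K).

Fix the vertex order a < b < c < d < e and write every simplex with vertices in increasing order. Then dim K = 2 and the simplices of K are:

  0-simplices (5): a, b, c, d, e
  1-simplices (9): ab, ac, ad, bc, bd, be, cd, ce, de
  2-simplices (6): abc, abd, acd, bce, bde, cde

so the chain groups are C_0 ≅ Z^5, C_1 ≅ Z^9, C_2 ≅ Z^6.

∂_1: C_1 → C_0 maps an edge to its endpoints' difference, ∂[p,q] = q − p. For instance
  ∂cd = d − c.
This gives a 5×9 integer matrix of rank 4; reducing to Smith normal form yields diagonal entries (1,1,1,1).

The boundary map ∂_2: C_2 → C_1 maps a triangle to the signed sum of its edges. For instance
  ∂abd = bd − ad + ab,
  ∂acd = cd − ad + ac.
The 9×6 boundary matrix has rank 5 and Smith normal form diag(1,1,1,1,1).

Computing H_k = (kernel of ∂_k) / (image of ∂_{k+1}):

  H_0: rank C_0 − rank ∂_1 = 5 − 4 = 1, and the invariant factors of ∂_1 are all 1, so H_0 = Z.

H_0 ≅ Z.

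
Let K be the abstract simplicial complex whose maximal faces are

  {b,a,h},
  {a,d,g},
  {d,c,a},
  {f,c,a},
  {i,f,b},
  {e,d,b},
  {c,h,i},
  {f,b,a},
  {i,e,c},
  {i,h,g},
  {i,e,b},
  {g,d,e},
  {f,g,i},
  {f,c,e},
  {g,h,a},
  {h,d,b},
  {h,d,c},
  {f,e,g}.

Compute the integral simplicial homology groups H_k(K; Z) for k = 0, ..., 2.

We work with the vertex ordering a < b < c < d < e < f < g < h < i. The simplices of K, each written with vertices in increasing order, are:

  0-simplices (9): a, b, c, d, e, f, g, h, i
  1-simplices (27): ab, ac, ad, af, ag, ah, bd, be, bf, bh, bi, cd, ce, cf, ch, ci, de, dg, dh, ef, eg, ei, fg, fi, gh, gi, hi
  2-simplices (18): abf, abh, acd, acf, adg, agh, bde, bdh, bei, bfi, cdh, cef, cei, chi, deg, efg, fgi, ghi

giving chain groups C_0 ≅ Z^9, C_1 ≅ Z^27, C_2 ≅ Z^18.

Boundary ∂_1: C_1 → C_0 maps an edge to its endpoints' difference, ∂[p,q] = q − p. For instance
  ∂gh = h − g.
This gives a 9×27 integer matrix of rank 8; reducing to Smith normal form yields diagonal entries (1,1,1,1,1,1,1,1).

Boundary ∂_2: C_2 → C_1 sends each 2-simplex [p,q,r] to [q,r] − [p,r] + [p,q]. For instance
  ∂acf = cf − af + ac,
  ∂bde = de − be + bd.
This gives a 27×18 integer matrix of rank 18; reducing to Smith normal form yields diagonal entries (1,1,1,1,1,1,1,1,1,1,1,1,1,1,1,1,1,2).

Computing H_k = (kernel of ∂_k) / (image of ∂_{k+1}):

  H_0: rank C_0 − rank ∂_1 = 9 − 8 = 1, and the invariant factors of ∂_1 are all 1, so H_0 ≅ Z.
  H_1: rank ker ∂_1 − rank ∂_2 = (27 − 8) − 18 = 1, and ∂_2 has invariant factor 2 > 1, so H_1 ≅ Z × Z/2.
  H_2: rank ker ∂_2 − rank ∂_3 = (18 − 18) − 0 = 0, and there is no ∂_3, so H_2 ≅ 0.

H_0 ≅ Z,  H_1 ≅ Z × Z/2,  H_2 = 0.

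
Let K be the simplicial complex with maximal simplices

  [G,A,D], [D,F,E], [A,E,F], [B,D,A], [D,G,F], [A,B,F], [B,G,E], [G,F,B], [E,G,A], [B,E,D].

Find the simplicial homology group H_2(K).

K has 6 vertices, 15 edges, 10 triangles.
rank ∂_2 = 10, rank ∂_3 = 0 ⇒ b_2 = 10 − 10 − 0 = 0. So H_2 ≅ 0.

H_2 ≅ 0.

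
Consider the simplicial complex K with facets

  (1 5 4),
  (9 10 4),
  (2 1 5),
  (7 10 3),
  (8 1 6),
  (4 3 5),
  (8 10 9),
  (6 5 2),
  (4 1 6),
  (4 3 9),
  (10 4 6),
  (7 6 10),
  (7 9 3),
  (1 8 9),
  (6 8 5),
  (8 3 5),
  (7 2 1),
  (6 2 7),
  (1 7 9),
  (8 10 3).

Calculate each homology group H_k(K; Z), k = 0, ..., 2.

Fix the vertex order 1 < 2 < 3 < 4 < 5 < 6 < 7 < 8 < 9 < 10 and write every simplex with vertices in increasing order. Then dim K = 2 and the simplices of K are:

  0-simplices (10): [1], [2], [3], [4], [5], [6], [7], [8], [9], [10]
  1-simplices (30): (30 of them)
  2-simplices (20): (20 of them)

Hence C_0 ≅ Z^10, C_1 ≅ Z^30, C_2 ≅ Z^20.

Boundary ∂_1: C_1 → C_0 maps an edge to its endpoints' difference, ∂[p,q] = q − p. For instance
  ∂[3,4] = [4] − [3].
The 10×30 boundary matrix has rank 9 and Smith normal form diag(1,1,1,1,1,1,1,1,1).

The boundary map ∂_2: C_2 → C_1 acts by ∂[p,q,r] = [q,r] − [p,r] + [p,q]. For instance
  ∂[4,6,10] = [6,10] − [4,10] + [4,6],
  ∂[3,4,5] = [4,5] − [3,5] + [3,4].
This gives a 30×20 integer matrix of rank 20; reducing to Smith normal form yields diagonal entries (1,1,1,1,1,1,1,1,1,1,1,1,1,1,1,1,1,1,1,2).

From H_k ≅ ker(∂_k) / im(∂_{k+1}) we obtain:

  H_0: rank C_0 − rank ∂_1 = 10 − 9 = 1, and the invariant factors of ∂_1 are all 1, so H_0 = Z.
  H_1: rank ker ∂_1 − rank ∂_2 = (30 − 9) − 20 = 1, and ∂_2 has invariant factor 2 > 1, so H_1 = Z ⊕ Z/2Z.
  H_2: rank ker ∂_2 − rank ∂_3 = (20 − 20) − 0 = 0, and there is no ∂_3, so H_2 = 0.

As a check, the Euler characteristic is 10 − 30 + 20 = 0, which agrees with 1 − 1 + 0 = 0.
(K is a triangulation of the Klein bottle.)

H_0 ≅ Z,  H_1 ≅ Z ⊕ Z/2Z,  H_2 = 0.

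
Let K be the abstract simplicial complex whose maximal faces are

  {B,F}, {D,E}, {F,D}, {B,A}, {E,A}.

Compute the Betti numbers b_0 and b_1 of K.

Fix the vertex order A < B < D < E < F and write every simplex with vertices in increasing order. Then dim K = 1 and the simplices of K are:

  0-simplices (5): A, B, D, E, F
  1-simplices (5): AB, AE, BF, DE, DF

giving chain groups C_0 ≅ Z^5, C_1 ≅ Z^5.

Boundary ∂_1: C_1 → C_0 sends each edge [p,q] (with p < q) to q − p.
The 5×5 boundary matrix has rank 4 and Smith normal form diag(1,1,1,1).

Computing H_k = (kernel of ∂_k) / (image of ∂_{k+1}):

  H_0: rank C_0 − rank ∂_1 = 5 − 4 = 1, and the invariant factors of ∂_1 are all 1, so H_0 = Z.
  H_1: rank ker ∂_1 − rank ∂_2 = (5 − 4) − 0 = 1, and there is no ∂_2, so H_1 = Z.

As a check, the Euler characteristic is 5 − 5 = 0, which agrees with 1 − 1 = 0.
(K is a triangulation of the circle S^1.)

Hence the Betti numbers are b_0 = 1, b_1 = 1.

b_0 = 1, b_1 = 1.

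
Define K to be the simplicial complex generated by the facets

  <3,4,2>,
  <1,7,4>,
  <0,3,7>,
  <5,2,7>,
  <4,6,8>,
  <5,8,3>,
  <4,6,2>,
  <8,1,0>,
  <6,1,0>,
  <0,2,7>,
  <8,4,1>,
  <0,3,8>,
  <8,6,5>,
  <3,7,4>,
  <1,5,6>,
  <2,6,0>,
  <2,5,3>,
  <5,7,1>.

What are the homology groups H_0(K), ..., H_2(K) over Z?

H_0 ≅ Z,  H_1 ≅ Z ⊕ Z/2,  H_2 = 0.

Order the vertices as 0 < 1 < 2 < 3 < 4 < 5 < 6 < 7 < 8. Listing each simplex with vertices in this order, K has dimension 2 with simplices:

  0-simplices (9): [0], [1], [2], [3], [4], [5], [6], [7], [8]
  1-simplices (27): (27 of them)
  2-simplices (18): [0,1,6], [0,1,8], [0,2,6], [0,2,7], [0,3,7], [0,3,8], [1,4,7], [1,4,8], [1,5,6], [1,5,7], [2,3,4], [2,3,5], [2,4,6], [2,5,7], [3,4,7], [3,5,8], [4,6,8], [5,6,8]

giving chain groups C_0 ≅ Z^9, C_1 ≅ Z^27, C_2 ≅ Z^18.

Boundary ∂_1: C_1 → C_0 sends each edge [p,q] (with p < q) to q − p. For instance
  ∂[0,6] = [6] − [0].
The resulting 9×27 matrix has rank 8, and its Smith normal form has invariant factors (1,1,1,1,1,1,1,1).

∂_2: C_2 → C_1 sends each 2-simplex [p,q,r] to [q,r] − [p,r] + [p,q]. For instance
  ∂[0,2,7] = [2,7] − [0,7] + [0,2],
  ∂[0,2,6] = [2,6] − [0,6] + [0,2].
This gives a 27×18 integer matrix of rank 18; reducing to Smith normal form yields diagonal entries (1,1,1,1,1,1,1,1,1,1,1,1,1,1,1,1,1,2).

Reading off H_k = ker ∂_k / im ∂_{k+1}:

  H_0: rank C_0 − rank ∂_1 = 9 − 8 = 1, and the invariant factors of ∂_1 are all 1, so H_0 = Z.
  H_1: rank ker ∂_1 − rank ∂_2 = (27 − 8) − 18 = 1, and ∂_2 has invariant factor 2 > 1, so H_1 = Z ⊕ Z/2.
  H_2: rank ker ∂_2 − rank ∂_3 = (18 − 18) − 0 = 0, and there is no ∂_3, so H_2 = 0.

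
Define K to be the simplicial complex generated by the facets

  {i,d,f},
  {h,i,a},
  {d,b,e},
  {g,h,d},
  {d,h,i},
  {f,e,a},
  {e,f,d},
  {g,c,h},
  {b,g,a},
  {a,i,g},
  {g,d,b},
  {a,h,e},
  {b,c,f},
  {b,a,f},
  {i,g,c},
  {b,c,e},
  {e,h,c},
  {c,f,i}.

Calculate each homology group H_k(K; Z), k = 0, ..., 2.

H_0 ≅ Z,  H_1 ≅ Z ⊕ Z/2,  H_2 = 0.

Fix the vertex order a < b < c < d < e < f < g < h < i and write every simplex with vertices in increasing order. Then dim K = 2 and the simplices of K are:

  0-simplices (9): a, b, c, d, e, f, g, h, i
  1-simplices (27): ab, ae, af, ag, ah, ai, bc, bd, be, bf, bg, ce, cf, cg, ch, ci, de, df, dg, dh, di, ef, eh, fi, gh, gi, hi
  2-simplices (18): abf, abg, aef, aeh, agi, ahi, bce, bcf, bde, bdg, ceh, cfi, cgh, cgi, def, dfi, dgh, dhi

Hence C_0 ≅ Z^9, C_1 ≅ Z^27, C_2 ≅ Z^18.

∂_1: C_1 → C_0 maps an edge to its endpoints' difference, ∂[p,q] = q − p.
The resulting 9×27 matrix has rank 8, and its Smith normal form has invariant factors (1,1,1,1,1,1,1,1).

The boundary map ∂_2: C_2 → C_1 maps a triangle to the signed sum of its edges. For instance
  ∂bcf = cf − bf + bc,
  ∂dfi = fi − di + df.
As a 27×18 matrix over Z this has rank 18, with invariant factors (1,1,1,1,1,1,1,1,1,1,1,1,1,1,1,1,1,2).

Now H_k = ker ∂_k / im ∂_{k+1}, so:

  H_0: rank C_0 − rank ∂_1 = 9 − 8 = 1, and the invariant factors of ∂_1 are all 1, so H_0 = Z.
  H_1: rank ker ∂_1 − rank ∂_2 = (27 − 8) − 18 = 1, and ∂_2 has invariant factor 2 > 1, so H_1 = Z ⊕ Z/2.
  H_2: rank ker ∂_2 − rank ∂_3 = (18 − 18) − 0 = 0, and there is no ∂_3, so H_2 = 0.

(K is a triangulation of the Klein bottle.)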